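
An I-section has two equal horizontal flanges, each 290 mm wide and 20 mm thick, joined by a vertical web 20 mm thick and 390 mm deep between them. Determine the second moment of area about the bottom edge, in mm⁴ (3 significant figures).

I_base ≈ 1.48 × 10⁹ mm⁴

Break the section into simple shapes (no overlaps), measuring from the bottom-left corner of the bounding box.
Bottom flange: 290 × 20, A = 5 800 mm², y = 10 mm, Ī = 193 333 mm⁴.
Web: 20 × 390, A = 7 800 mm², y = 215 mm, Ī = 98 865 000 mm⁴.
Top flange: 290 × 20, A = 5 800 mm², y = 420 mm, Ī = 193 333 mm⁴.
Transfer each piece to a horizontal axis along the bottom face using Ī + A·d² with d = y − 0:
  bottom flange: d = 10 mm → contributes +773 333 mm⁴
  web: d = 215 mm → contributes +459 420 000 mm⁴
  top flange: d = 420 mm → contributes +1 023 313 333 mm⁴
Total I = 1 483 506 667 mm⁴.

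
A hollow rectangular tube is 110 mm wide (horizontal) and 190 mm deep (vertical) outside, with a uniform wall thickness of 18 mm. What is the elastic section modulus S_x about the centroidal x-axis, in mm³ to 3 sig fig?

S_x ≈ 4.25 × 10⁵ mm³

Treat the section as a set of non-overlapping primitives; coordinates are from the bounding-box lower-left.
Outer rectangle: 110 × 190, A = 20 900 mm², y = 95 mm, Ī = 62 874 167 mm⁴.
Inner void (subtracted): 74 × 154, A = 11 396 mm², y = 95 mm, Ī = 22 522 295 mm⁴.
By symmetry the centroid is at mid-height, ȳ = 95 mm.
All pieces are centred on the centroidal x-axis, so I = ΣĪ (holes subtracted) = 40 351 872 mm⁴.
Extreme fibre distance c = 95 mm; S = I/c = 424 757 mm³.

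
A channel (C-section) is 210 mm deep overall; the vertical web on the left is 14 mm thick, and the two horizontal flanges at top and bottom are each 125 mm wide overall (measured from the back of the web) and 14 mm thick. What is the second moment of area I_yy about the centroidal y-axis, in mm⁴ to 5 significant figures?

Treat the section as a set of non-overlapping primitives; coordinates are from the bounding-box lower-left.
Web: 14 × 210, A = 2 940 mm², x = 7 mm, Ī = 48 020 mm⁴.
Top flange (beyond web): 111 × 14, A = 1 554 mm², x = 69.5 mm, Ī = 1 595 570 mm⁴.
Bottom flange (beyond web): 111 × 14, A = 1 554 mm², x = 69.5 mm, Ī = 1 595 570 mm⁴.
Centroid: x̄ = ΣA·x / ΣA = 39.11806 mm.
Transfer each piece to the centroidal y-axis using Ī + A·d² with d = x − 39.11806:
  web: d = -32.11806 mm → contributes +3 080 834 mm⁴
  top flange (beyond web): d = 30.38194 mm → contributes +3 030 009 mm⁴
  bottom flange (beyond web): d = 30.38194 mm → contributes +3 030 009 mm⁴
Total I = 9 140 852 mm⁴.

I_yy ≈ 9.1409 × 10⁶ mm⁴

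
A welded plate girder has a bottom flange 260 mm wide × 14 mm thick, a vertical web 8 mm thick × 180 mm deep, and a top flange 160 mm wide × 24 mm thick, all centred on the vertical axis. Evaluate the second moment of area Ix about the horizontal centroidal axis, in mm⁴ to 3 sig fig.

Ix ≈ 7.82 × 10⁷ mm⁴

Split into non-overlapping primitives; take the origin at the lower-left of the bounding box.
Bottom plate: 260 × 14, A = 3 640 mm², y = 7 mm, Ī = 59 453 mm⁴.
Web plate: 8 × 180, A = 1 440 mm², y = 104 mm, Ī = 3 888 000 mm⁴.
Top plate: 160 × 24, A = 3 840 mm², y = 206 mm, Ī = 184 320 mm⁴.
Centroid: ȳ = ΣA·y / ΣA = 108.33 mm.
Transfer each piece to the horizontal centroidal axis using Ī + A·d² with d = y − 108.33:
  bottom plate: d = -101.33 mm → contributes +37 432 180 mm⁴
  web plate: d = -4.3274 mm → contributes +3 914 965 mm⁴
  top plate: d = 97.673 mm → contributes +36 817 712 mm⁴
Total I = 78 164 857 mm⁴.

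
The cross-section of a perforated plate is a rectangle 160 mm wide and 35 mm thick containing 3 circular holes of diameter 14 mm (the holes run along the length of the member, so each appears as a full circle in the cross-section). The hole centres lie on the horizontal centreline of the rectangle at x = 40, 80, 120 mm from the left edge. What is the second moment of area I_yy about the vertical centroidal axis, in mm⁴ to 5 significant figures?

Treat the section as a set of non-overlapping primitives; coordinates are from the bounding-box lower-left.
Plate: 160 × 35, A = 5 600 mm², x = 80 mm, Ī = 11 946 667 mm⁴.
Hole 1 (subtracted): ⌀14, A = 153.938 mm², x = 40 mm, Ī = 1885.741 mm⁴.
Hole 2 (subtracted): ⌀14, A = 153.938 mm², x = 80 mm, Ī = 1885.741 mm⁴.
Hole 3 (subtracted): ⌀14, A = 153.938 mm², x = 120 mm, Ī = 1885.741 mm⁴.
By symmetry the centroid is at mid-width, x̄ = 80 mm.
Transfer each piece to the vertical centroidal axis using Ī + A·d² with d = x − 80:
  plate: d = 0 mm → contributes +11 946 667 mm⁴
  hole 1: d = -40 mm → contributes −248186.6 mm⁴
  hole 2: d = 0 mm → contributes −1885.741 mm⁴
  hole 3: d = 40 mm → contributes −248186.6 mm⁴
Total I = 11 448 408 mm⁴.

I_yy ≈ 1.1448 × 10⁷ mm⁴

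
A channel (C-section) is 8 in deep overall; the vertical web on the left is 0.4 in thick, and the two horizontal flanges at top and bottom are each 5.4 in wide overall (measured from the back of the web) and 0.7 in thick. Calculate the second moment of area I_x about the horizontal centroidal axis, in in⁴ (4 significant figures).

Decompose the section into non-overlapping parts with the origin at the bottom-left of its bounding rectangle.
Web: 0.4 × 8, A = 3.2 in², y = 4 in, Ī = 17.0667 in⁴.
Top flange (beyond web): 5 × 0.7, A = 3.5 in², y = 7.65 in, Ī = 0.142917 in⁴.
Bottom flange (beyond web): 5 × 0.7, A = 3.5 in², y = 0.35 in, Ī = 0.142917 in⁴.
By symmetry the centroid is at mid-height, ȳ = 4 in.
Transfer each piece to the horizontal centroidal axis using Ī + A·d² with d = y − 4:
  web: d = 0 in → contributes +17.0667 in⁴
  top flange (beyond web): d = 3.65 in → contributes +46.7717 in⁴
  bottom flange (beyond web): d = -3.65 in → contributes +46.7717 in⁴
Total I = 110.61 in⁴.

I_x ≈ 110.6 in⁴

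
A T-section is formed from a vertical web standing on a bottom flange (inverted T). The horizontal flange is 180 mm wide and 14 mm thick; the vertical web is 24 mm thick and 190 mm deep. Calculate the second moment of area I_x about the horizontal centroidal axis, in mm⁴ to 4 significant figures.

Treat the section as a set of non-overlapping primitives; coordinates are from the bounding-box lower-left.
Flange: 180 × 14, A = 2 520 mm², y = 7 mm, Ī = 41 160 mm⁴.
Web: 24 × 190, A = 4 560 mm², y = 109 mm, Ī = 13 718 000 mm⁴.
Centroid: ȳ = ΣA·y / ΣA = 72.6949 mm.
Transfer each piece to the horizontal centroidal axis using Ī + A·d² with d = y − 72.6949:
  flange: d = -65.6949 mm → contributes +10 917 031 mm⁴
  web: d = 36.3051 mm → contributes +19 728 350 mm⁴
Total I = 30 645 381 mm⁴.

I_x ≈ 3.065 × 10⁷ mm⁴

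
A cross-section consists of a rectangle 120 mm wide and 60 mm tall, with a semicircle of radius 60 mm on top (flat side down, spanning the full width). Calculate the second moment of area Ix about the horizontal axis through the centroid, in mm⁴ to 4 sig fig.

Ix ≈ 1.333 × 10⁷ mm⁴

Treat the section as a set of non-overlapping primitives; coordinates are from the bounding-box lower-left.
Rectangular body: 120 × 60, A = 7 200 mm², y = 30 mm, Ī = 2 160 000 mm⁴.
Semicircular cap: semicircle r = 60, A = 5654.87 mm², y = 85.4648 mm, Ī = 1 422 450 mm⁴.
Centroid: ȳ = ΣA·y / ΣA = 54.399 mm.
Transfer each piece to the horizontal axis through the centroid using Ī + A·d² with d = y − 54.399:
  rectangular body: d = -24.399 mm → contributes +6 446 244 mm⁴
  semicircular cap: d = 31.0658 mm → contributes +6 879 865 mm⁴
Total I = 13 326 109 mm⁴.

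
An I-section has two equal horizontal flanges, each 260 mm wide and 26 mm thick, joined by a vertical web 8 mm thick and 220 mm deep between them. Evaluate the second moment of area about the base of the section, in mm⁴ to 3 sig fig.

I_base ≈ 4.95 × 10⁸ mm⁴

Break the section into simple shapes (no overlaps), measuring from the bottom-left corner of the bounding box.
Bottom flange: 260 × 26, A = 6 760 mm², y = 13 mm, Ī = 380 813 mm⁴.
Web: 8 × 220, A = 1 760 mm², y = 136 mm, Ī = 7 098 667 mm⁴.
Top flange: 260 × 26, A = 6 760 mm², y = 259 mm, Ī = 380 813 mm⁴.
Transfer each piece to the bottom edge using Ī + A·d² with d = y − 0:
  bottom flange: d = 13 mm → contributes +1 523 253 mm⁴
  web: d = 136 mm → contributes +39 651 627 mm⁴
  top flange: d = 259 mm → contributes +453 848 373 mm⁴
Total I = 495 023 253 mm⁴.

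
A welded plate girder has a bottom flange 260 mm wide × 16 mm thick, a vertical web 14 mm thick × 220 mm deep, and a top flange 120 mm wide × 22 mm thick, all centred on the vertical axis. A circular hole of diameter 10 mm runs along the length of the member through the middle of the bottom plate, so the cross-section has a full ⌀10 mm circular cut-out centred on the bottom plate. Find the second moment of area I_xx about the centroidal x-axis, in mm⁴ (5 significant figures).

Decompose the section into non-overlapping parts with the origin at the bottom-left of its bounding rectangle.
Bottom plate: 260 × 16, A = 4 160 mm², y = 8 mm, Ī = 88746.67 mm⁴.
Web plate: 14 × 220, A = 3 080 mm², y = 126 mm, Ī = 12 422 667 mm⁴.
Top plate: 120 × 22, A = 2 640 mm², y = 247 mm, Ī = 106 480 mm⁴.
Hole (subtracted): ⌀10, A = 78.53982 mm², y = 8 mm, Ī = 490.8739 mm⁴.
Centroid: ȳ = ΣA·y / ΣA = 109.4543 mm.
Transfer each piece to the centroidal x-axis using Ī + A·d² with d = y − 109.4543:
  bottom plate: d = -101.4543 mm → contributes +42 907 498 mm⁴
  web plate: d = 16.54573 mm → contributes +13 265 851 mm⁴
  top plate: d = 137.5457 mm → contributes +50 052 185 mm⁴
  hole: d = -101.4543 mm → contributes −808898.8 mm⁴
Total I = 105 416 635 mm⁴.

I_xx ≈ 1.0542 × 10⁸ mm⁴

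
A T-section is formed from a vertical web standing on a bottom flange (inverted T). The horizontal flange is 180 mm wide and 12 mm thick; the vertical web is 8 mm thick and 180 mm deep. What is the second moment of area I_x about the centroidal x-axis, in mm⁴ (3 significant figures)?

I_x ≈ 1.19 × 10⁷ mm⁴

Decompose the section into non-overlapping parts with the origin at the bottom-left of its bounding rectangle.
Flange: 180 × 12, A = 2 160 mm², y = 6 mm, Ī = 25 920 mm⁴.
Web: 8 × 180, A = 1 440 mm², y = 102 mm, Ī = 3 888 000 mm⁴.
Centroid: ȳ = ΣA·y / ΣA = 44.4 mm.
Transfer each piece to the centroidal x-axis using Ī + A·d² with d = y − 44.4:
  flange: d = -38.4 mm → contributes +3 210 970 mm⁴
  web: d = 57.6 mm → contributes +8 665 574 mm⁴
Total I = 11 876 544 mm⁴.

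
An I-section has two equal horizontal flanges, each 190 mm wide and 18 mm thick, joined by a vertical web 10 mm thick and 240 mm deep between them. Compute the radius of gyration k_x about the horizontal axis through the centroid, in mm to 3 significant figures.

Split into non-overlapping primitives; take the origin at the lower-left of the bounding box.
Bottom flange: 190 × 18, A = 3 420 mm², y = 9 mm, Ī = 92 340 mm⁴.
Web: 10 × 240, A = 2 400 mm², y = 138 mm, Ī = 11 520 000 mm⁴.
Top flange: 190 × 18, A = 3 420 mm², y = 267 mm, Ī = 92 340 mm⁴.
By symmetry the centroid is at mid-height, ȳ = 138 mm.
Transfer each piece to the horizontal axis through the centroid using Ī + A·d² with d = y − 138:
  bottom flange: d = -129 mm → contributes +57 004 560 mm⁴
  web: d = 0 mm → contributes +11 520 000 mm⁴
  top flange: d = 129 mm → contributes +57 004 560 mm⁴
Total I = 125 529 120 mm⁴.
Radius of gyration: k = √(I/A) = √(125 529 120 / 9 240) = 116.56 mm.

k_x ≈ 117 mm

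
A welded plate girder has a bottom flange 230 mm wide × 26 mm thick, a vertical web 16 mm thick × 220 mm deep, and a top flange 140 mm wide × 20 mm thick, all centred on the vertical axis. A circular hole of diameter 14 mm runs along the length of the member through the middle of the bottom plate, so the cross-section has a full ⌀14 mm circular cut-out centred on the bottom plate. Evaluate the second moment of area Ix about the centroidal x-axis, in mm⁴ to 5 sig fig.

Split into non-overlapping primitives; take the origin at the lower-left of the bounding box.
Bottom plate: 230 × 26, A = 5 980 mm², y = 13 mm, Ī = 336873.3 mm⁴.
Web plate: 16 × 220, A = 3 520 mm², y = 136 mm, Ī = 14 197 333 mm⁴.
Top plate: 140 × 20, A = 2 800 mm², y = 256 mm, Ī = 93333.33 mm⁴.
Hole (subtracted): ⌀14, A = 153.938 mm², y = 13 mm, Ī = 1885.741 mm⁴.
Centroid: ȳ = ΣA·y / ΣA = 104.6643 mm.
Transfer each piece to the centroidal x-axis using Ī + A·d² with d = y − 104.6643:
  bottom plate: d = -91.66428 mm → contributes +50 582 866 mm⁴
  web plate: d = 31.33572 mm → contributes +17 653 718 mm⁴
  top plate: d = 151.3357 mm → contributes +64 220 335 mm⁴
  hole: d = -91.66428 mm → contributes −1 295 325 mm⁴
Total I = 131 161 594 mm⁴.

Ix ≈ 1.3116 × 10⁸ mm⁴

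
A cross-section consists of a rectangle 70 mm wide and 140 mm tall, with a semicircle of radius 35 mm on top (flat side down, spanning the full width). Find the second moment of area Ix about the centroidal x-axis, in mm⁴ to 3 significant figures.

Decompose the section into non-overlapping parts with the origin at the bottom-left of its bounding rectangle.
Rectangular body: 70 × 140, A = 9 800 mm², y = 70 mm, Ī = 16 006 667 mm⁴.
Semicircular cap: semicircle r = 35, A = 1924.2 mm², y = 154.85 mm, Ī = 164 704 mm⁴.
Centroid: ȳ = ΣA·y / ΣA = 83.927 mm.
Transfer each piece to the centroidal x-axis using Ī + A·d² with d = y − 83.927:
  rectangular body: d = -13.927 mm → contributes +17 907 391 mm⁴
  semicircular cap: d = 70.928 mm → contributes +9 845 012 mm⁴
Total I = 27 752 402 mm⁴.

Ix ≈ 2.78 × 10⁷ mm⁴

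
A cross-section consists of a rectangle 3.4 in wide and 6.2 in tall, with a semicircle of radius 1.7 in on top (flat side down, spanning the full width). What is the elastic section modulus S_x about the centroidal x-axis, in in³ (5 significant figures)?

Decompose the section into non-overlapping parts with the origin at the bottom-left of its bounding rectangle.
Rectangular body: 3.4 × 6.2, A = 21.08 in², y = 3.1 in, Ī = 67.52627 in⁴.
Semicircular cap: semicircle r = 1.7, A = 4.539601 in², y = 6.921502 in, Ī = 0.9167011 in⁴.
Centroid: ȳ = ΣA·y / ΣA = 3.777142 in.
Transfer each piece to the centroidal x-axis using Ī + A·d² with d = y − 3.777142:
  rectangular body: d = -0.6771416 in → contributes +77.19188 in⁴
  semicircular cap: d = 3.144361 in → contributes +45.79976 in⁴
Total I = 122.9916 in⁴.
Extreme fibre distance c = 4.122858 in; S = I/c = 29.83164 in³.

S_x ≈ 29.832 in³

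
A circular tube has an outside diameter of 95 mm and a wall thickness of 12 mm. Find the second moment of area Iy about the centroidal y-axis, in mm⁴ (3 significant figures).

Iy ≈ 2.75 × 10⁶ mm⁴

Treat the section as a set of non-overlapping primitives; coordinates are from the bounding-box lower-left.
Outer circle: ⌀95, A = 7088.2 mm², x = 47.5 mm, Ī = 3 998 198 mm⁴.
Bore (subtracted): ⌀71, A = 3959.2 mm², x = 47.5 mm, Ī = 1 247 393 mm⁴.
By symmetry the centroid is at mid-width, x̄ = 47.5 mm.
All pieces are centred on the centroidal y-axis, so I = ΣĪ (holes subtracted) = 2 750 805 mm⁴.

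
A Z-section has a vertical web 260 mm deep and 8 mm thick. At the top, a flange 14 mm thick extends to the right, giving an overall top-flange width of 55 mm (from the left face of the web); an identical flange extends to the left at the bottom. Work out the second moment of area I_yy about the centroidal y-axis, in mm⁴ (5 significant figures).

I_yy ≈ 1.2486 × 10⁶ mm⁴

Treat the section as a set of non-overlapping primitives; coordinates are from the bounding-box lower-left.
Web: 8 × 260, A = 2 080 mm², x = 51 mm, Ī = 11093.33 mm⁴.
Top flange (beyond web): 47 × 14, A = 658 mm², x = 78.5 mm, Ī = 121126.8 mm⁴.
Bottom flange (beyond web): 47 × 14, A = 658 mm², x = 23.5 mm, Ī = 121126.8 mm⁴.
Centroid: x̄ = ΣA·x / ΣA = 51 mm.
Transfer each piece to the centroidal y-axis using Ī + A·d² with d = x − 51:
  web: d = 0 mm → contributes +11093.33 mm⁴
  top flange (beyond web): d = 27.5 mm → contributes +618739.3 mm⁴
  bottom flange (beyond web): d = -27.5 mm → contributes +618739.3 mm⁴
Total I = 1 248 572 mm⁴.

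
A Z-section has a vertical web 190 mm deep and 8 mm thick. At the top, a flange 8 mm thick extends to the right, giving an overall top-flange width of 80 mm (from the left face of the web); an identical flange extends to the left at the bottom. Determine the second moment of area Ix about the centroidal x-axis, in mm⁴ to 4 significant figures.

Ix ≈ 1.412 × 10⁷ mm⁴

Decompose the section into non-overlapping parts with the origin at the bottom-left of its bounding rectangle.
Web: 8 × 190, A = 1 520 mm², y = 95 mm, Ī = 4 572 667 mm⁴.
Top flange (beyond web): 72 × 8, A = 576 mm², y = 186 mm, Ī = 3 072 mm⁴.
Bottom flange (beyond web): 72 × 8, A = 576 mm², y = 4 mm, Ī = 3 072 mm⁴.
Centroid: ȳ = ΣA·y / ΣA = 95 mm.
Transfer each piece to the centroidal x-axis using Ī + A·d² with d = y − 95:
  web: d = 0 mm → contributes +4 572 667 mm⁴
  top flange (beyond web): d = 91 mm → contributes +4 772 928 mm⁴
  bottom flange (beyond web): d = -91 mm → contributes +4 772 928 mm⁴
Total I = 14 118 523 mm⁴.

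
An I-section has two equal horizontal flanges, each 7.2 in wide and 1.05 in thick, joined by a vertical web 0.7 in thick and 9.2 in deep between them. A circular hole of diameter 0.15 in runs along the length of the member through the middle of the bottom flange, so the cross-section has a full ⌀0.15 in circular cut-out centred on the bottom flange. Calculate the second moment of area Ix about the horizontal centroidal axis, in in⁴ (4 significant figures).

Ix ≈ 443.5 in⁴

Decompose the section into non-overlapping parts with the origin at the bottom-left of its bounding rectangle.
Bottom flange: 7.2 × 1.05, A = 7.56 in², y = 0.525 in, Ī = 0.694575 in⁴.
Web: 0.7 × 9.2, A = 6.44 in², y = 5.65 in, Ī = 45.4235 in⁴.
Top flange: 7.2 × 1.05, A = 7.56 in², y = 10.775 in, Ī = 0.694575 in⁴.
Hole (subtracted): ⌀0.15, A = 0.0176715 in², y = 0.525 in, Ī = 0.0000248505 in⁴.
Centroid: ȳ = ΣA·y / ΣA = 5.6542 in.
Transfer each piece to the horizontal centroidal axis using Ī + A·d² with d = y − 5.6542:
  bottom flange: d = -5.1292 in → contributes +199.589 in⁴
  web: d = -0.00420411 in → contributes +45.4236 in⁴
  top flange: d = 5.1208 in → contributes +198.937 in⁴
  hole: d = -5.1292 in → contributes −0.464939 in⁴
Total I = 443.484 in⁴.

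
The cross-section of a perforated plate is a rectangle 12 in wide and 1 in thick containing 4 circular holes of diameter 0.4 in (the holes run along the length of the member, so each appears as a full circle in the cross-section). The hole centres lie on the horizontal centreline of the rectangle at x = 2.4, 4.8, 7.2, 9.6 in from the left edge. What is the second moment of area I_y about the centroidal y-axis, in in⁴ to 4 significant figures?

Treat the section as a set of non-overlapping primitives; coordinates are from the bounding-box lower-left.
Plate: 12 × 1, A = 12 in², x = 6 in, Ī = 144 in⁴.
Hole 1 (subtracted): ⌀0.4, A = 0.125664 in², x = 2.4 in, Ī = 0.00125664 in⁴.
Hole 2 (subtracted): ⌀0.4, A = 0.125664 in², x = 4.8 in, Ī = 0.00125664 in⁴.
Hole 3 (subtracted): ⌀0.4, A = 0.125664 in², x = 7.2 in, Ī = 0.00125664 in⁴.
Hole 4 (subtracted): ⌀0.4, A = 0.125664 in², x = 9.6 in, Ī = 0.00125664 in⁴.
By symmetry the centroid is at mid-width, x̄ = 6 in.
Transfer each piece to the centroidal y-axis using Ī + A·d² with d = x − 6:
  plate: d = 0 in → contributes +144 in⁴
  hole 1: d = -3.6 in → contributes −1.62986 in⁴
  hole 2: d = -1.2 in → contributes −0.182212 in⁴
  hole 3: d = 1.2 in → contributes −0.182212 in⁴
  hole 4: d = 3.6 in → contributes −1.62986 in⁴
Total I = 140.376 in⁴.

I_y ≈ 140.4 in⁴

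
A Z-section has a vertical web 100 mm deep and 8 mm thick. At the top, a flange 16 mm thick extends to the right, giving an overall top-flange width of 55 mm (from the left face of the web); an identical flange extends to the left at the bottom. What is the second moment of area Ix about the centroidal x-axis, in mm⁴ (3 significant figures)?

Ix ≈ 3.35 × 10⁶ mm⁴

Split into non-overlapping primitives; take the origin at the lower-left of the bounding box.
Web: 8 × 100, A = 800 mm², y = 50 mm, Ī = 666 667 mm⁴.
Top flange (beyond web): 47 × 16, A = 752 mm², y = 92 mm, Ī = 16 043 mm⁴.
Bottom flange (beyond web): 47 × 16, A = 752 mm², y = 8 mm, Ī = 16 043 mm⁴.
Centroid: ȳ = ΣA·y / ΣA = 50 mm.
Transfer each piece to the centroidal x-axis using Ī + A·d² with d = y − 50:
  web: d = 0 mm → contributes +666 667 mm⁴
  top flange (beyond web): d = 42 mm → contributes +1 342 571 mm⁴
  bottom flange (beyond web): d = -42 mm → contributes +1 342 571 mm⁴
Total I = 3 351 808 mm⁴.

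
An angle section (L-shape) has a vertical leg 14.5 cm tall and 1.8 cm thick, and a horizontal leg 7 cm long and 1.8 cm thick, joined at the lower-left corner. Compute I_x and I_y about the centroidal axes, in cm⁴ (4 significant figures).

Treat the section as a set of non-overlapping primitives; coordinates are from the bounding-box lower-left.
Vertical leg: 1.8 × 14.5, A = 26.1 cm², y = 7.25 cm, Ī = 457.294 cm⁴.
Horizontal leg (remainder): 5.2 × 1.8, A = 9.36 cm², y = 0.9 cm, Ī = 2.5272 cm⁴.
Centroid: ȳ = ΣA·y / ΣA = 5.57386 cm.
Transfer each piece to the centroidal x-axis using Ī + A·d² with d = y − 5.57386:
  vertical leg: d = 1.67614 cm → contributes +530.62 cm⁴
  horizontal leg (remainder): d = -4.67386 cm → contributes +206.996 cm⁴
Total I = 737.616 cm⁴.
For the y-axis: x̄ = 1.82386 cm.
Repeating about the centroidal y-axis gives I_y = 112.533 cm⁴.

I_x ≈ 737.6 cm⁴, I_y ≈ 112.5 cm⁴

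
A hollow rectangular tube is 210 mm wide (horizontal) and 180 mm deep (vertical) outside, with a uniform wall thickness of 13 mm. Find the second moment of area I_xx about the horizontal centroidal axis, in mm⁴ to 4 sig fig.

I_xx ≈ 4.606 × 10⁷ mm⁴

Break the section into simple shapes (no overlaps), measuring from the bottom-left corner of the bounding box.
Outer rectangle: 210 × 180, A = 37 800 mm², y = 90 mm, Ī = 102 060 000 mm⁴.
Inner void (subtracted): 184 × 154, A = 28 336 mm², y = 90 mm, Ī = 56 001 381 mm⁴.
By symmetry the centroid is at mid-height, ȳ = 90 mm.
All pieces are centred on the horizontal centroidal axis, so I = ΣĪ (holes subtracted) = 46 058 619 mm⁴.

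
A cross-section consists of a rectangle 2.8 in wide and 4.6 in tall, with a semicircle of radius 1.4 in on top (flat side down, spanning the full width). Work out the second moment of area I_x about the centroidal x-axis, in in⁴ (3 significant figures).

I_x ≈ 43.9 in⁴

Break the section into simple shapes (no overlaps), measuring from the bottom-left corner of the bounding box.
Rectangular body: 2.8 × 4.6, A = 12.88 in², y = 2.3 in, Ī = 22.712 in⁴.
Semicircular cap: semicircle r = 1.4, A = 3.0788 in², y = 5.1942 in, Ī = 0.42164 in⁴.
Centroid: ȳ = ΣA·y / ΣA = 2.8583 in.
Transfer each piece to the centroidal x-axis using Ī + A·d² with d = y − 2.8583:
  rectangular body: d = -0.55834 in → contributes +26.727 in⁴
  semicircular cap: d = 2.3358 in → contributes +17.22 in⁴
Total I = 43.947 in⁴.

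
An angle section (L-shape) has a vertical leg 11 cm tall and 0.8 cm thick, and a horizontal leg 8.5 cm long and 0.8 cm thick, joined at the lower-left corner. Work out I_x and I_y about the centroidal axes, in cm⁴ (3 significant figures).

I_x ≈ 183 cm⁴, I_y ≈ 96.4 cm⁴

Treat the section as a set of non-overlapping primitives; coordinates are from the bounding-box lower-left.
Vertical leg: 0.8 × 11, A = 8.8 cm², y = 5.5 cm, Ī = 88.733 cm⁴.
Horizontal leg (remainder): 7.7 × 0.8, A = 6.16 cm², y = 0.4 cm, Ī = 0.32853 cm⁴.
Centroid: ȳ = ΣA·y / ΣA = 3.4 cm.
Transfer each piece to the centroidal x-axis using Ī + A·d² with d = y − 3.4:
  vertical leg: d = 2.1 cm → contributes +127.54 cm⁴
  horizontal leg (remainder): d = -3 cm → contributes +55.769 cm⁴
Total I = 183.31 cm⁴.
For the y-axis: x̄ = 2.15 cm.
Repeating about the centroidal y-axis gives I_y = 96.355 cm⁴.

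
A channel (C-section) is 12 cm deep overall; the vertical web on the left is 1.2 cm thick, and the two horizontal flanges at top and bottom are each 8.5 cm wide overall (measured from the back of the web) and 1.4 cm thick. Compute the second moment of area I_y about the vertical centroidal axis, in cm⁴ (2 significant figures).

I_y ≈ 250 cm⁴

Treat the section as a set of non-overlapping primitives; coordinates are from the bounding-box lower-left.
Web: 1.2 × 12, A = 14.4 cm², x = 0.6 cm, Ī = 1.728 cm⁴.
Top flange (beyond web): 7.3 × 1.4, A = 10.22 cm², x = 4.85 cm, Ī = 45.39 cm⁴.
Bottom flange (beyond web): 7.3 × 1.4, A = 10.22 cm², x = 4.85 cm, Ī = 45.39 cm⁴.
Centroid: x̄ = ΣA·x / ΣA = 3.093 cm.
Transfer each piece to the vertical centroidal axis using Ī + A·d² with d = x − 3.093:
  web: d = -2.493 cm → contributes +91.25 cm⁴
  top flange (beyond web): d = 1.757 cm → contributes +76.92 cm⁴
  bottom flange (beyond web): d = 1.757 cm → contributes +76.92 cm⁴
Total I = 245.1 cm⁴.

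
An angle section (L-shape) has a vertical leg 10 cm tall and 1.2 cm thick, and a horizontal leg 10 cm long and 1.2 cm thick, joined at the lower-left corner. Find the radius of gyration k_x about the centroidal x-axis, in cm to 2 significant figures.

k_x ≈ 3.1 cm

Treat the section as a set of non-overlapping primitives; coordinates are from the bounding-box lower-left.
Vertical leg: 1.2 × 10, A = 12 cm², y = 5 cm, Ī = 100 cm⁴.
Horizontal leg (remainder): 8.8 × 1.2, A = 10.56 cm², y = 0.6 cm, Ī = 1.267 cm⁴.
Centroid: ȳ = ΣA·y / ΣA = 2.94 cm.
Transfer each piece to the centroidal x-axis using Ī + A·d² with d = y − 2.94:
  vertical leg: d = 2.06 cm → contributes +150.9 cm⁴
  horizontal leg (remainder): d = -2.34 cm → contributes +59.11 cm⁴
Total I = 210 cm⁴.
Radius of gyration: k = √(I/A) = √(210 / 22.56) = 3.051 cm.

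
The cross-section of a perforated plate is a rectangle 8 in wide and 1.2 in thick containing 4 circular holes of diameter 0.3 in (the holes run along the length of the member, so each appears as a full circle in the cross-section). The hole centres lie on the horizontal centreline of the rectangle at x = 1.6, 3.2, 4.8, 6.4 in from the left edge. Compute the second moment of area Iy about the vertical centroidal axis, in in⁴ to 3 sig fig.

Iy ≈ 50.3 in⁴

Decompose the section into non-overlapping parts with the origin at the bottom-left of its bounding rectangle.
Plate: 8 × 1.2, A = 9.6 in², x = 4 in, Ī = 51.2 in⁴.
Hole 1 (subtracted): ⌀0.3, A = 0.070686 in², x = 1.6 in, Ī = 0.00039761 in⁴.
Hole 2 (subtracted): ⌀0.3, A = 0.070686 in², x = 3.2 in, Ī = 0.00039761 in⁴.
Hole 3 (subtracted): ⌀0.3, A = 0.070686 in², x = 4.8 in, Ī = 0.00039761 in⁴.
Hole 4 (subtracted): ⌀0.3, A = 0.070686 in², x = 6.4 in, Ī = 0.00039761 in⁴.
By symmetry the centroid is at mid-width, x̄ = 4 in.
Transfer each piece to the vertical centroidal axis using Ī + A·d² with d = x − 4:
  plate: d = 0 in → contributes +51.2 in⁴
  hole 1: d = -2.4 in → contributes −0.40755 in⁴
  hole 2: d = -0.8 in → contributes −0.045637 in⁴
  hole 3: d = 0.8 in → contributes −0.045637 in⁴
  hole 4: d = 2.4 in → contributes −0.40755 in⁴
Total I = 50.294 in⁴.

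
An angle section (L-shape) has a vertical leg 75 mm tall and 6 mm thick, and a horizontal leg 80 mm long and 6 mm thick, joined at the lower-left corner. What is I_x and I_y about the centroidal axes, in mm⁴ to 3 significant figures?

Treat the section as a set of non-overlapping primitives; coordinates are from the bounding-box lower-left.
Vertical leg: 6 × 75, A = 450 mm², y = 37.5 mm, Ī = 210 938 mm⁴.
Horizontal leg (remainder): 74 × 6, A = 444 mm², y = 3 mm, Ī = 1 332 mm⁴.
Centroid: ȳ = ΣA·y / ΣA = 20.366 mm.
Transfer each piece to the centroidal x-axis using Ī + A·d² with d = y − 20.366:
  vertical leg: d = 17.134 mm → contributes +343 049 mm⁴
  horizontal leg (remainder): d = -17.366 mm → contributes +135 229 mm⁴
Total I = 478 278 mm⁴.
For the y-axis: x̄ = 22.866 mm.
Repeating about the centroidal y-axis gives I_y = 561 546 mm⁴.

I_x ≈ 4.78 × 10⁵ mm⁴, I_y ≈ 5.62 × 10⁵ mm⁴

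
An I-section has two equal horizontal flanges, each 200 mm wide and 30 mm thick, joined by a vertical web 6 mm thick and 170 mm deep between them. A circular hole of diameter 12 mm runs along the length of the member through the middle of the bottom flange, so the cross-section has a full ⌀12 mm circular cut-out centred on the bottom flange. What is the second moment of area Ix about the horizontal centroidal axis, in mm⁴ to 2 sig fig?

Split into non-overlapping primitives; take the origin at the lower-left of the bounding box.
Bottom flange: 200 × 30, A = 6 000 mm², y = 15 mm, Ī = 450 000 mm⁴.
Web: 6 × 170, A = 1 020 mm², y = 115 mm, Ī = 2 456 500 mm⁴.
Top flange: 200 × 30, A = 6 000 mm², y = 215 mm, Ī = 450 000 mm⁴.
Hole (subtracted): ⌀12, A = 113.1 mm², y = 15 mm, Ī = 1 018 mm⁴.
Centroid: ȳ = ΣA·y / ΣA = 115.9 mm.
Transfer each piece to the horizontal centroidal axis using Ī + A·d² with d = y − 115.9:
  bottom flange: d = -100.9 mm → contributes +61 506 113 mm⁴
  web: d = -0.8763 mm → contributes +2 457 283 mm⁴
  top flange: d = 99.12 mm → contributes +59 403 101 mm⁴
  hole: d = -100.9 mm → contributes −1 151 898 mm⁴
Total I = 122 214 599 mm⁴.

Ix ≈ 1.2 × 10⁸ mm⁴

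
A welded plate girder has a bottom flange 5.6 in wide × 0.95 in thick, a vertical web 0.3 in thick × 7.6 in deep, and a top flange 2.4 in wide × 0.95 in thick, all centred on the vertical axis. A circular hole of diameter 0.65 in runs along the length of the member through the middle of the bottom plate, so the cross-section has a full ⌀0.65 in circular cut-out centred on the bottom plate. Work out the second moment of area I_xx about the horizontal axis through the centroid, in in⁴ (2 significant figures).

I_xx ≈ 130 in⁴

Treat the section as a set of non-overlapping primitives; coordinates are from the bounding-box lower-left.
Bottom plate: 5.6 × 0.95, A = 5.32 in², y = 0.475 in, Ī = 0.4001 in⁴.
Web plate: 0.3 × 7.6, A = 2.28 in², y = 4.75 in, Ī = 10.97 in⁴.
Top plate: 2.4 × 0.95, A = 2.28 in², y = 9.025 in, Ī = 0.1715 in⁴.
Hole (subtracted): ⌀0.65, A = 0.3318 in², y = 0.475 in, Ī = 0.008762 in⁴.
Centroid: ȳ = ΣA·y / ΣA = 3.537 in.
Transfer each piece to the horizontal axis through the centroid using Ī + A·d² with d = y − 3.537:
  bottom plate: d = -3.062 in → contributes +50.29 in⁴
  web plate: d = 1.213 in → contributes +14.33 in⁴
  top plate: d = 5.488 in → contributes +68.83 in⁴
  hole: d = -3.062 in → contributes −3.121 in⁴
Total I = 130.3 in⁴.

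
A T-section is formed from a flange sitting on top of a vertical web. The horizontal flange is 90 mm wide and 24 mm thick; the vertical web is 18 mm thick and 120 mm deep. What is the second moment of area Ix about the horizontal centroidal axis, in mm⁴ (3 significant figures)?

Split into non-overlapping primitives; take the origin at the lower-left of the bounding box.
Flange: 90 × 24, A = 2 160 mm², y = 132 mm, Ī = 103 680 mm⁴.
Web: 18 × 120, A = 2 160 mm², y = 60 mm, Ī = 2 592 000 mm⁴.
Centroid: ȳ = ΣA·y / ΣA = 96 mm.
Transfer each piece to the horizontal centroidal axis using Ī + A·d² with d = y − 96:
  flange: d = 36 mm → contributes +2 903 040 mm⁴
  web: d = -36 mm → contributes +5 391 360 mm⁴
Total I = 8 294 400 mm⁴.

Ix ≈ 8.29 × 10⁶ mm⁴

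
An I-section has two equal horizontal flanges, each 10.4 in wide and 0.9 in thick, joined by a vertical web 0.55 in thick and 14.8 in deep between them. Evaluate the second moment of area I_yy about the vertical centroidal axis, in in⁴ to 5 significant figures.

Break the section into simple shapes (no overlaps), measuring from the bottom-left corner of the bounding box.
Bottom flange: 10.4 × 0.9, A = 9.36 in², x = 5.2 in, Ī = 84.3648 in⁴.
Web: 0.55 × 14.8, A = 8.14 in², x = 5.2 in, Ī = 0.2051958 in⁴.
Top flange: 10.4 × 0.9, A = 9.36 in², x = 5.2 in, Ī = 84.3648 in⁴.
By symmetry the centroid is at mid-width, x̄ = 5.2 in.
All pieces are centred on the vertical centroidal axis, so I = ΣĪ = 168.9348 in⁴.

I_yy ≈ 168.93 in⁴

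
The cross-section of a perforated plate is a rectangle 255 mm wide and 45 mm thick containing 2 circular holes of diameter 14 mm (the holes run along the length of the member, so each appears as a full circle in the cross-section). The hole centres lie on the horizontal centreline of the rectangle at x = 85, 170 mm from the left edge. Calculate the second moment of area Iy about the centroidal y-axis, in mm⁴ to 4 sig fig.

Split into non-overlapping primitives; take the origin at the lower-left of the bounding box.
Plate: 255 × 45, A = 11 475 mm², x = 127.5 mm, Ī = 62 180 156 mm⁴.
Hole 1 (subtracted): ⌀14, A = 153.938 mm², x = 85 mm, Ī = 1885.74 mm⁴.
Hole 2 (subtracted): ⌀14, A = 153.938 mm², x = 170 mm, Ī = 1885.74 mm⁴.
By symmetry the centroid is at mid-width, x̄ = 127.5 mm.
Transfer each piece to the centroidal y-axis using Ī + A·d² with d = x − 127.5:
  plate: d = 0 mm → contributes +62 180 156 mm⁴
  hole 1: d = -42.5 mm → contributes −279 936 mm⁴
  hole 2: d = 42.5 mm → contributes −279 936 mm⁴
Total I = 61 620 284 mm⁴.

Iy ≈ 6.162 × 10⁷ mm⁴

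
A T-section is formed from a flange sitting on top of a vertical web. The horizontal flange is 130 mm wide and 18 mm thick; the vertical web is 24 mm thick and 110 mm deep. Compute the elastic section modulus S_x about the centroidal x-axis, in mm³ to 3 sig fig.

Break the section into simple shapes (no overlaps), measuring from the bottom-left corner of the bounding box.
Flange: 130 × 18, A = 2 340 mm², y = 119 mm, Ī = 63 180 mm⁴.
Web: 24 × 110, A = 2 640 mm², y = 55 mm, Ī = 2 662 000 mm⁴.
Centroid: ȳ = ΣA·y / ΣA = 85.072 mm.
Transfer each piece to the centroidal x-axis using Ī + A·d² with d = y − 85.072:
  flange: d = 33.928 mm → contributes +2 756 730 mm⁴
  web: d = -30.072 mm → contributes +5 049 464 mm⁴
Total I = 7 806 194 mm⁴.
Extreme fibre distance c = 85.072 mm; S = I/c = 91 760 mm³.

S_x ≈ 9.18 × 10⁴ mm³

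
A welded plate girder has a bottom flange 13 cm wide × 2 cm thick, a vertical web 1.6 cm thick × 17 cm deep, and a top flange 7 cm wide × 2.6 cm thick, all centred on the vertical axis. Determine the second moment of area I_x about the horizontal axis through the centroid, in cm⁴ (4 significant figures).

Treat the section as a set of non-overlapping primitives; coordinates are from the bounding-box lower-left.
Bottom plate: 13 × 2, A = 26 cm², y = 1 cm, Ī = 8.66667 cm⁴.
Web plate: 1.6 × 17, A = 27.2 cm², y = 10.5 cm, Ī = 655.067 cm⁴.
Top plate: 7 × 2.6, A = 18.2 cm², y = 20.3 cm, Ī = 10.2527 cm⁴.
Centroid: ȳ = ΣA·y / ΣA = 9.53866 cm.
Transfer each piece to the horizontal axis through the centroid using Ī + A·d² with d = y − 9.53866:
  bottom plate: d = -8.53866 cm → contributes +1904.29 cm⁴
  web plate: d = 0.961345 cm → contributes +680.204 cm⁴
  top plate: d = 10.7613 cm → contributes +2117.93 cm⁴
Total I = 4702.43 cm⁴.

I_x ≈ 4702 cm⁴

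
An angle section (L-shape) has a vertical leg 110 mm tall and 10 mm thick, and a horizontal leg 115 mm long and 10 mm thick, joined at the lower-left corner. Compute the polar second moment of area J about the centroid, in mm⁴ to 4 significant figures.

J ≈ 5.211 × 10⁶ mm⁴

Treat the section as a set of non-overlapping primitives; coordinates are from the bounding-box lower-left.
Vertical leg: 10 × 110, A = 1 100 mm², y = 55 mm, Ī = 1 109 167 mm⁴.
Horizontal leg (remainder): 105 × 10, A = 1 050 mm², y = 5 mm, Ī = 8 750 mm⁴.
Centroid: ȳ = ΣA·y / ΣA = 30.5814 mm.
Transfer each piece to the centroidal x-axis using Ī + A·d² with d = y − 30.5814:
  vertical leg: d = 24.4186 mm → contributes +1 765 062 mm⁴
  horizontal leg (remainder): d = -25.5814 mm → contributes +695 878 mm⁴
Total I = 2 460 940 mm⁴.
For the y-axis: x̄ = 33.0814 mm.
Repeating about the centroidal y-axis gives I_y = 2 750 002 mm⁴.
Polar second moment: J = I_x + I_y = 5 210 942 mm⁴.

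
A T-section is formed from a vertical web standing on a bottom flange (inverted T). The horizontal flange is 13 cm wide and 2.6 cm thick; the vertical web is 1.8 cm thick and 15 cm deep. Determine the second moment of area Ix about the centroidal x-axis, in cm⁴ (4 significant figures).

Treat the section as a set of non-overlapping primitives; coordinates are from the bounding-box lower-left.
Flange: 13 × 2.6, A = 33.8 cm², y = 1.3 cm, Ī = 19.0407 cm⁴.
Web: 1.8 × 15, A = 27 cm², y = 10.1 cm, Ī = 506.25 cm⁴.
Centroid: ȳ = ΣA·y / ΣA = 5.20789 cm.
Transfer each piece to the centroidal x-axis using Ī + A·d² with d = y − 5.20789:
  flange: d = -3.90789 cm → contributes +535.222 cm⁴
  web: d = 4.89211 cm → contributes +1152.43 cm⁴
Total I = 1687.65 cm⁴.

Ix ≈ 1688 cm⁴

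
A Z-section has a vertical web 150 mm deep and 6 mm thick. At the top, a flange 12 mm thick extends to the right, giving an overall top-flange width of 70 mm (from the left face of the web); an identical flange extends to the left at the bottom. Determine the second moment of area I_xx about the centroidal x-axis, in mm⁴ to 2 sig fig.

Treat the section as a set of non-overlapping primitives; coordinates are from the bounding-box lower-left.
Web: 6 × 150, A = 900 mm², y = 75 mm, Ī = 1 687 500 mm⁴.
Top flange (beyond web): 64 × 12, A = 768 mm², y = 144 mm, Ī = 9 216 mm⁴.
Bottom flange (beyond web): 64 × 12, A = 768 mm², y = 6 mm, Ī = 9 216 mm⁴.
Centroid: ȳ = ΣA·y / ΣA = 75 mm.
Transfer each piece to the centroidal x-axis using Ī + A·d² with d = y − 75:
  web: d = 0 mm → contributes +1 687 500 mm⁴
  top flange (beyond web): d = 69 mm → contributes +3 665 664 mm⁴
  bottom flange (beyond web): d = -69 mm → contributes +3 665 664 mm⁴
Total I = 9 018 828 mm⁴.

I_xx ≈ 9.0 × 10⁶ mm⁴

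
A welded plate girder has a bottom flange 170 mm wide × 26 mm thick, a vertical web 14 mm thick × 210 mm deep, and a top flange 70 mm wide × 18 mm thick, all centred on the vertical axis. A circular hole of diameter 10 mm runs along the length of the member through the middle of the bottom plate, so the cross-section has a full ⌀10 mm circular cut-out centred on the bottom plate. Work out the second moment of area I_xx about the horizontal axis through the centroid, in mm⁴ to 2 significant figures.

Treat the section as a set of non-overlapping primitives; coordinates are from the bounding-box lower-left.
Bottom plate: 170 × 26, A = 4 420 mm², y = 13 mm, Ī = 248 993 mm⁴.
Web plate: 14 × 210, A = 2 940 mm², y = 131 mm, Ī = 10 804 500 mm⁴.
Top plate: 70 × 18, A = 1 260 mm², y = 245 mm, Ī = 34 020 mm⁴.
Hole (subtracted): ⌀10, A = 78.54 mm², y = 13 mm, Ī = 490.9 mm⁴.
Centroid: ȳ = ΣA·y / ΣA = 87.84 mm.
Transfer each piece to the horizontal axis through the centroid using Ī + A·d² with d = y − 87.84:
  bottom plate: d = -74.84 mm → contributes +25 005 303 mm⁴
  web plate: d = 43.16 mm → contributes +16 281 175 mm⁴
  top plate: d = 157.2 mm → contributes +31 155 228 mm⁴
  hole: d = -74.84 mm → contributes −440 390 mm⁴
Total I = 72 001 316 mm⁴.

I_xx ≈ 7.2 × 10⁷ mm⁴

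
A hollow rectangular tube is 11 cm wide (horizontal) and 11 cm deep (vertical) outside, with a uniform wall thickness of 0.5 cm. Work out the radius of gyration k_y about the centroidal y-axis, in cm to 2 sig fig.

Decompose the section into non-overlapping parts with the origin at the bottom-left of its bounding rectangle.
Outer rectangle: 11 × 11, A = 121 cm², x = 5.5 cm, Ī = 1 220 cm⁴.
Inner void (subtracted): 10 × 10, A = 100 cm², x = 5.5 cm, Ī = 833.3 cm⁴.
By symmetry the centroid is at mid-width, x̄ = 5.5 cm.
All pieces are centred on the centroidal y-axis, so I = ΣĪ (holes subtracted) = 386.8 cm⁴.
Radius of gyration: k = √(I/A) = √(386.8 / 21) = 4.291 cm.

k_y ≈ 4.3 cm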